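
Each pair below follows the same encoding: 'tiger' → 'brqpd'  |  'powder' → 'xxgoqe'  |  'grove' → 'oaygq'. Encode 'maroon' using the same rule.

Letter i (0-indexed) is shifted by i+8, so successive shifts are 8, 9, 10, ….
Applying it to maroon: m+8=u, a+9=j, r+10=b, o+11=z, o+12=a, n+13=a.

ujbzaa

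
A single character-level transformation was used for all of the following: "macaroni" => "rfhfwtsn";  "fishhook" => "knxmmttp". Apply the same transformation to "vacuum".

Compare letters: m→r is +5, a→f is +5, c→h is +5 — a constant shift. Every letter moves 5 places later in the alphabet, wrapping around z→a.
For vacuum: v+5=a, a+5=f, c+5=h, u+5=z, u+5=z, m+5=r.

afhzzr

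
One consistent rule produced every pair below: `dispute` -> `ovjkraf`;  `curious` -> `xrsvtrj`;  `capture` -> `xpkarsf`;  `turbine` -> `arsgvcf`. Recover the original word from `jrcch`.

sunny

d(3)→o(14) and i(8)→v(21) fit y≡17x+15 (mod 26); the inverse of 17 mod 26 is 23. Treating letters as 0–25, the rule is x ↦ 17x + 15 (mod 26).
Undoing it on jrcch: j(9)→23·(9−15)≡18=s; r(17)→23·(17−15)≡20=u; c(2)→23·(2−15)≡13=n; c(2)→23·(2−15)≡13=n; h(7)→23·(7−15)≡24=y (all mod 26).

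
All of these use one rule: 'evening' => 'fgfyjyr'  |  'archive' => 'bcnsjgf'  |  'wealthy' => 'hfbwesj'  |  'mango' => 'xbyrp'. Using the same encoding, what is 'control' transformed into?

The shift depends on letter class: consonant v→g is +11, but vowel e→f is +1. Two shifts are in play — +1 for a/e/i/o/u, +11 for every other letter.
For control: c(cons)+11=n, o(vowel)+1=p, n(cons)+11=y, t(cons)+11=e, r(cons)+11=c, o(vowel)+1=p, l(cons)+11=w.

npyecpw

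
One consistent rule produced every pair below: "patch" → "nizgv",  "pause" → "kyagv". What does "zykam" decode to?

guest

The output letters match the input read backwards, each shifted +6: patch reversed is hctap. Two steps: reverse the string, then apply a Caesar shift of +6.
Decoding zykam: shift back: z−6=t, y−6=s, k−6=e, a−6=u, m−6=g → tseug; then reverse → guest.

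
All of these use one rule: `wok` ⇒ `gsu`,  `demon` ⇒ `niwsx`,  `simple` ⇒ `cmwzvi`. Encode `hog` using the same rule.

rsq

The shift depends on letter class: consonant w→g is +10, but vowel o→s is +4. Two shifts are in play — +4 for a/e/i/o/u, +10 for every other letter.
Applying it to hog: h(cons)+10=r, o(vowel)+4=s, g(cons)+10=q.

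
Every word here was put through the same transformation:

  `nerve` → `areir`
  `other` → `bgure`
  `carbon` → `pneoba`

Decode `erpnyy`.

recall

This is a Caesar cipher with shift 13.
Undoing it on erpnyy: e−13=r, r−13=e, p−13=c, n−13=a, y−13=l, y−13=l.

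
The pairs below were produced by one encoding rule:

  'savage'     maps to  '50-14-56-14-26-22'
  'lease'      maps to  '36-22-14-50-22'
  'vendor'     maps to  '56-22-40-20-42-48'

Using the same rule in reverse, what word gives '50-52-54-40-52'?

s(#19)→50 and a(#1)→14: differences scale by 2, so n = 2·pos + 12. Each letter becomes 2×(its alphabet position, a=1..z=26) + 12.
Reversing it on 50-52-54-40-52: 50→(50−12)÷2=19=s, 52→(52−12)÷2=20=t, 54→(54−12)÷2=21=u, 40→(40−12)÷2=14=n, 52→(52−12)÷2=20=t.

stunt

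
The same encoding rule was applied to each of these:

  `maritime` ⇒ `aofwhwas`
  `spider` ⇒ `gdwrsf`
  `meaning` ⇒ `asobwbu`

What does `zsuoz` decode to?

Compare letters: m→a is +14, a→o is +14, r→f is +14 — a constant shift. This is a Caesar cipher with shift 14.
Reversing it on zsuoz: z−14=l, s−14=e, u−14=g, o−14=a, z−14=l.

legal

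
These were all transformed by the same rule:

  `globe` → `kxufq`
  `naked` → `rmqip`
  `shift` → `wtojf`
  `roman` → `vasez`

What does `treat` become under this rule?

Shifts by position in globe: pos 0: g→k (+4), pos 1: l→x (+12), pos 2: o→u (+6), pos 3: b→f (+4), pos 4: e→q (+12) — repeating every 3. The shifts repeat in a cycle of length 3: positions 0,1,… shift by +4, +12, +6, then the pattern repeats.
For treat: t+4=x, r+12=d, e+6=k, a+4=e, t+12=f.

xdkef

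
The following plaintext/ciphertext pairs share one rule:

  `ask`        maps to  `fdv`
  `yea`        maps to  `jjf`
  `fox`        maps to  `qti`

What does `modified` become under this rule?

xtonqnjo

The shift depends on letter class: consonant s→d is +11, but vowel a→f is +5. Two shifts are in play — +5 for a/e/i/o/u, +11 for every other letter.
On modified: m(cons)+11=x, o(vowel)+5=t, d(cons)+11=o, i(vowel)+5=n, f(cons)+11=q, i(vowel)+5=n, e(vowel)+5=j, d(cons)+11=o.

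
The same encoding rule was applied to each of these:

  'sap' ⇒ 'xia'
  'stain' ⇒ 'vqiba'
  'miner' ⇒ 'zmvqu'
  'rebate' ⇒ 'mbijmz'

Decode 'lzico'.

guard

The output letters match the input read backwards, each shifted +8: sap reversed is pas. Read the word backwards and shift each letter +8.
Decoding lzico: shift back: l−8=d, z−8=r, i−8=a, c−8=u, o−8=g → draug; then reverse → guard.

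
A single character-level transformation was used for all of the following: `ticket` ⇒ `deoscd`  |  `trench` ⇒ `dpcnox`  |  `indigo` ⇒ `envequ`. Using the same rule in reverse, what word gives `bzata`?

t(19)→d(3) and i(8)→e(4) fit y≡7x+0 (mod 26); the inverse of 7 mod 26 is 15. This is an affine cipher: with a=0,…,z=25, each position x becomes (7x+0) mod 26.
Reversing it on bzata: b(1)→15·(1−0)≡15=p; z(25)→15·(25−0)≡11=l; a(0)→15·(0−0)≡0=a; t(19)→15·(19−0)≡25=z; a(0)→15·(0−0)≡0=a (all mod 26).

plaza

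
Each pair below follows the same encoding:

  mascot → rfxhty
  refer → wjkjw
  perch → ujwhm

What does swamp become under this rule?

Compare letters: m→r is +5, a→f is +5, s→x is +5 — a constant shift. Every letter moves 5 places later in the alphabet, wrapping around z→a.
For swamp: s+5=x, w+5=b, a+5=f, m+5=r, p+5=u.

xbfru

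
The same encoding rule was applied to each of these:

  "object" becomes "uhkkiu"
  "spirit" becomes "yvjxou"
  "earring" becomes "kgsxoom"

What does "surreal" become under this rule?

yasxkbr

Shifts by position in object: pos 0: o→u (+6), pos 1: b→h (+6), pos 2: j→k (+1), pos 3: e→k (+6), pos 4: c→i (+6), pos 5: t→u (+1) — repeating every 3. A repeating key of period 3 is used — shifts +6, +6, +1 over and over.
For surreal: s+6=y, u+6=a, r+1=s, r+6=x, e+6=k, a+1=b, l+6=r.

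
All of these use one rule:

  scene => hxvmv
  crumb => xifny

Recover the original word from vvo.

eel

Letters are reflected about the middle of the alphabet (position → 25−position): Atbash.
Decoding vvo: v↔e, v↔e, o↔l.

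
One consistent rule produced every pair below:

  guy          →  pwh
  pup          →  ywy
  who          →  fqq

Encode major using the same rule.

The shift depends on letter class: consonant g→p is +9, but vowel u→w is +2. Two shifts are in play — +2 for a/e/i/o/u, +9 for every other letter.
Applying it to major: m(cons)+9=v, a(vowel)+2=c, j(cons)+9=s, o(vowel)+2=q, r(cons)+9=a.

vcsqa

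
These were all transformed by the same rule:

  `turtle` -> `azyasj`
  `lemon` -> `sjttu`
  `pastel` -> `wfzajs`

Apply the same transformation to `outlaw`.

tzasfd

Two shifts are in play — +5 for a/e/i/o/u, +7 for every other letter.
For outlaw: o(vowel)+5=t, u(vowel)+5=z, t(cons)+7=a, l(cons)+7=s, a(vowel)+5=f, w(cons)+7=d.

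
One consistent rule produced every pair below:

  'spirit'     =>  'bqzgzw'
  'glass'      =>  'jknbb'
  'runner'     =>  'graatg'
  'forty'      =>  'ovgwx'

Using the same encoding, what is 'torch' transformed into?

wvgde

s(18)→b(1) and p(15)→q(16) fit y≡21x+13 (mod 26); the inverse of 21 mod 26 is 5. Each letter's alphabet position (a=0..z=25) is mapped through 21·x+13 mod 26 — an affine cipher.
For torch: t(19)→21·19+13≡22=w; o(14)→21·14+13≡21=v; r(17)→21·17+13≡6=g; c(2)→21·2+13≡3=d; h(7)→21·7+13≡4=e (all mod 26).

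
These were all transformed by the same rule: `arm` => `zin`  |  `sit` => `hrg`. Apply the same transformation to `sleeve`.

hovvev

Each letter is replaced by its mirror in the alphabet: a↔z, b↔y, c↔x, and so on (the Atbash cipher).
On sleeve: s↔h, l↔o, e↔v, e↔v, v↔e, e↔v.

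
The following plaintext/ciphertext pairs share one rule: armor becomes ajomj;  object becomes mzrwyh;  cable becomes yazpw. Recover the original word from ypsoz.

climb

a(0)→a(0) and r(17)→j(9) fit y≡25x+0 (mod 26); the inverse of 25 mod 26 is 25. This is an affine cipher: with a=0,…,z=25, each position x becomes (25x+0) mod 26.
Undoing it on ypsoz: y(24)→25·(24−0)≡2=c; p(15)→25·(15−0)≡11=l; s(18)→25·(18−0)≡8=i; o(14)→25·(14−0)≡12=m; z(25)→25·(25−0)≡1=b (all mod 26).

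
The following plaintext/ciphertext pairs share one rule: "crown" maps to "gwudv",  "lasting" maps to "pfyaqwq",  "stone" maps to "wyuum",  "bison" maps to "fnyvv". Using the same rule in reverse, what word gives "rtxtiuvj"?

normally

Letter i (0-indexed) is shifted by i+4, so successive shifts are 4, 5, 6, ….
Decoding rtxtiuvj: r−4=n, t−5=o, x−6=r, t−7=m, i−8=a, u−9=l, v−10=l, j−11=y.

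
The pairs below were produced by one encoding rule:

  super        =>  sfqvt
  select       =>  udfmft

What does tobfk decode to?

The output letters match the input read backwards, each shifted +1: super reversed is repus. Read the word backwards and shift each letter +1.
Decoding tobfk: shift back: t−1=s, o−1=n, b−1=a, f−1=e, k−1=j → snaej; then reverse → jeans.

jeans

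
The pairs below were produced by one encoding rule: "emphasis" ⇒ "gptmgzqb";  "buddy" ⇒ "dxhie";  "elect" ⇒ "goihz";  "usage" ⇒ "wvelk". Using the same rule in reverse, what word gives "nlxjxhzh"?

Letter i (0-indexed) is shifted by i+2, so successive shifts are 2, 3, 4, ….
Reversing it on nlxjxhzh: n−2=l, l−3=i, x−4=t, j−5=e, x−6=r, h−7=a, z−8=r, h−9=y.

literary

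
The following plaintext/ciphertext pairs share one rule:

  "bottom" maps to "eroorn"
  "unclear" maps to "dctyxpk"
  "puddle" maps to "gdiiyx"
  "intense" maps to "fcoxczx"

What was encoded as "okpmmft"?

b(1)→e(4) and o(14)→r(17) fit y≡15x+15 (mod 26); the inverse of 15 mod 26 is 7. Each letter's alphabet position (a=0..z=25) is mapped through 15·x+15 mod 26 — an affine cipher.
Decoding okpmmft: o(14)→7·(14−15)≡19=t; k(10)→7·(10−15)≡17=r; p(15)→7·(15−15)≡0=a; m(12)→7·(12−15)≡5=f; m(12)→7·(12−15)≡5=f; f(5)→7·(5−15)≡8=i; t(19)→7·(19−15)≡2=c (all mod 26).

traffic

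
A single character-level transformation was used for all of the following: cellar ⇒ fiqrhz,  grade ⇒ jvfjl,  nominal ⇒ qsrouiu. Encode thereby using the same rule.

In cellar: c→f is +3, e→i is +4, l→q is +5, l→r is +6 — the shift increases by 1 each position. The shift increases by 1 at each position, starting from +3: 3, 4, 5, ….
On thereby: t+3=w, h+4=l, e+5=j, r+6=x, e+7=l, b+8=j, y+9=h.

wljxljh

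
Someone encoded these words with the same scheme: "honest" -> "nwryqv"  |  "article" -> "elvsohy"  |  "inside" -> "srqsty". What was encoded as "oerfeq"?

canvas

Each letter's alphabet position (a=0..z=25) is mapped through 5·x+4 mod 26 — an affine cipher.
Undoing it on oerfeq: o(14)→21·(14−4)≡2=c; e(4)→21·(4−4)≡0=a; r(17)→21·(17−4)≡13=n; f(5)→21·(5−4)≡21=v; e(4)→21·(4−4)≡0=a; q(16)→21·(16−4)≡18=s (all mod 26).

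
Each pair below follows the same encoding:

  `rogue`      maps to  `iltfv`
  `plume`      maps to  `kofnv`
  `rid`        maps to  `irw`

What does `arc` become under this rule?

zix

Letters are reflected about the middle of the alphabet (position → 25−position): Atbash.
Applying it to arc: a↔z, r↔i, c↔x.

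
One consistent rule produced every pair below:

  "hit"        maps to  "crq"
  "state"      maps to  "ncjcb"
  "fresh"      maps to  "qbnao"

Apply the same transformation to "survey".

The word is reversed, then every letter is shifted forward by 9.
On survey: reverse → yevrus; then shift: y+9=h, e+9=n, v+9=e, r+9=a, u+9=d, s+9=b.

hneadb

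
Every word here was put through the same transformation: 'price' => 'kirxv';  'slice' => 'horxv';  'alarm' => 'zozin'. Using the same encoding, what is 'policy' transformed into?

Each letter is replaced by its mirror in the alphabet: a↔z, b↔y, c↔x, and so on (the Atbash cipher).
On policy: p↔k, o↔l, l↔o, i↔r, c↔x, y↔b.

klorxb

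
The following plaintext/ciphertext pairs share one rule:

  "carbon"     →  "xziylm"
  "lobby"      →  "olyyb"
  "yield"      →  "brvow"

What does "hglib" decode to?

story

Each pair mirrors across the alphabet (c↔x, a↔z, r↔i): positions sum to 25. This is the alphabet-reversal cipher (Atbash): a becomes z, b becomes y, etc.
Undoing it on hglib: h↔s, g↔t, l↔o, i↔r, b↔y.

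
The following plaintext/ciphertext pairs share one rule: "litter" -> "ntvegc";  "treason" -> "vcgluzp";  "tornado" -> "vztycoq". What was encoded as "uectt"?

stair

Shifts by position in litter: pos 0: l→n (+2), pos 1: i→t (+11), pos 2: t→v (+2), pos 3: t→e (+11) — repeating every 2. It's a Vigenère-style cipher with numeric key [2,11]: position i shifts by key[i mod 2].
Decoding uectt: u−2=s, e−11=t, c−2=a, t−11=i, t−2=r.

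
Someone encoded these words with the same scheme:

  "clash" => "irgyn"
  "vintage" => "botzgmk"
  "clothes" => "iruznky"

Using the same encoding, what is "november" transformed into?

tubkshkx

Compare letters: c→i is +6, l→r is +6, a→g is +6 — a constant shift. Each letter is shifted forward by 6 in the alphabet (a Caesar shift of +6).
On november: n+6=t, o+6=u, v+6=b, e+6=k, m+6=s, b+6=h, e+6=k, r+6=x.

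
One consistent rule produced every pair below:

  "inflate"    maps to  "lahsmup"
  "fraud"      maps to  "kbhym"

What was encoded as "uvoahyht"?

marathon

The output letters match the input read backwards, each shifted +7: inflate reversed is etalfni. Read the word backwards and shift each letter +7.
Reversing it on uvoahyht: shift back: u−7=n, v−7=o, o−7=h, a−7=t, h−7=a, y−7=r, h−7=a, t−7=m → nohtaram; then reverse → marathon.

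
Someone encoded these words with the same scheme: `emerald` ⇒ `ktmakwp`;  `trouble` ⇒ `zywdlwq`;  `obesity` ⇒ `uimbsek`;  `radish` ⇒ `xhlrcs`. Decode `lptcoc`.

filter

In emerald: e→k is +6, m→t is +7, e→m is +8, r→a is +9 — the shift increases by 1 each position. The shift increases by 1 at each position, starting from +6: 6, 7, 8, ….
Decoding lptcoc: l−6=f, p−7=i, t−8=l, c−9=t, o−10=e, c−11=r.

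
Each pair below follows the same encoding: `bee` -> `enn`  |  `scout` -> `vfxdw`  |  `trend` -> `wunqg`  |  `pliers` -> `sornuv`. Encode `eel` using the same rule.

nno

The rule splits by letter class: vowels +9, consonants +3.
For eel: e(vowel)+9=n, e(vowel)+9=n, l(cons)+3=o.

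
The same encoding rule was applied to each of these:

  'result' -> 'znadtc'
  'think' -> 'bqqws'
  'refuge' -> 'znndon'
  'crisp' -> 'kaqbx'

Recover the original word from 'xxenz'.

A repeating key of period 2 is used — shifts +8, +9 over and over.
Reversing it on xxenz: x−8=p, x−9=o, e−8=w, n−9=e, z−8=r.

power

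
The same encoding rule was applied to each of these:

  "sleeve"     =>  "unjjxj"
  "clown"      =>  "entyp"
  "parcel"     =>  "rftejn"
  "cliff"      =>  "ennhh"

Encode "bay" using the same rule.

dfa

The shift depends on letter class: consonant s→u is +2, but vowel e→j is +5. The rule splits by letter class: vowels +5, consonants +2.
On bay: b(cons)+2=d, a(vowel)+5=f, y(cons)+2=a.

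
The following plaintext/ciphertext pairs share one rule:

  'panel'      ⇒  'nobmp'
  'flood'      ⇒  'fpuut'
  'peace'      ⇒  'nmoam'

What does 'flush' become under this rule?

This is an affine cipher: with a=0,…,z=25, each position x becomes (19x+14) mod 26.
On flush: f(5)→19·5+14≡5=f; l(11)→19·11+14≡15=p; u(20)→19·20+14≡4=e; s(18)→19·18+14≡18=s; h(7)→19·7+14≡17=r (all mod 26).

fpesr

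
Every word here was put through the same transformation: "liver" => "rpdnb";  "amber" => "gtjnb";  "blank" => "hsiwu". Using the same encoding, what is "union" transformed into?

In liver: l→r is +6, i→p is +7, v→d is +8, e→n is +9 — the shift increases by 1 each position. Letter i (0-indexed) is shifted by i+6, so successive shifts are 6, 7, 8, ….
On union: u+6=a, n+7=u, i+8=q, o+9=x, n+10=x.

auqxx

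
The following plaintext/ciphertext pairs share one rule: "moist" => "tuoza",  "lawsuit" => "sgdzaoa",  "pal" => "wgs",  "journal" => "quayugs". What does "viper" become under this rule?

cowky

The shift depends on letter class: consonant m→t is +7, but vowel o→u is +6. The rule splits by letter class: vowels +6, consonants +7.
For viper: v(cons)+7=c, i(vowel)+6=o, p(cons)+7=w, e(vowel)+6=k, r(cons)+7=y.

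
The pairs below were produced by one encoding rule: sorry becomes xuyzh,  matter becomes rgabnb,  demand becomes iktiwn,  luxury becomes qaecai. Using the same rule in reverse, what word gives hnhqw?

chain

In sorry: s→x is +5, o→u is +6, r→y is +7, r→z is +8 — the shift increases by 1 each position. The shift increases by 1 at each position, starting from +5: 5, 6, 7, ….
Decoding hnhqw: h−5=c, n−6=h, h−7=a, q−8=i, w−9=n.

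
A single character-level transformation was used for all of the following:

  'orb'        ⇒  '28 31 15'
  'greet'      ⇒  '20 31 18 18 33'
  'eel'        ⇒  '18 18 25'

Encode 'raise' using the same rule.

31 14 22 32 18

Each letter is replaced by its alphabet position (a=1..z=26) + 13.
For raise: r=18→31, a=1→14, i=9→22, s=19→32, e=5→18.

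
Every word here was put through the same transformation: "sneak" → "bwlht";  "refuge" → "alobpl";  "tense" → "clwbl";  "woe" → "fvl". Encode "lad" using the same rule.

The shift depends on letter class: consonant s→b is +9, but vowel e→l is +7. Two shifts are in play — +7 for a/e/i/o/u, +9 for every other letter.
For lad: l(cons)+9=u, a(vowel)+7=h, d(cons)+9=m.

uhm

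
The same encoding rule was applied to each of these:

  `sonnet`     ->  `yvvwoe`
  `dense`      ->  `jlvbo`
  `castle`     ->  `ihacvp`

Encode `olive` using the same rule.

usqeo

In sonnet: s→y is +6, o→v is +7, n→v is +8, n→w is +9 — the shift increases by 1 each position. The shift increases by 1 at each position, starting from +6: 6, 7, 8, ….
On olive: o+6=u, l+7=s, i+8=q, v+9=e, e+10=o.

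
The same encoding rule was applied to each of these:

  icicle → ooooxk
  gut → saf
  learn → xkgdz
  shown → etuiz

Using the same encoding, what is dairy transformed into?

pgodk

Vowels shift forward by 6 and consonants shift forward by 12.
For dairy: d(cons)+12=p, a(vowel)+6=g, i(vowel)+6=o, r(cons)+12=d, y(cons)+12=k.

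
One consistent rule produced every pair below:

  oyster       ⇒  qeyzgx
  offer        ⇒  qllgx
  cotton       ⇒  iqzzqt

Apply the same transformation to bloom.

hrqqs

The shift depends on letter class: consonant y→e is +6, but vowel o→q is +2. Two shifts are in play — +2 for a/e/i/o/u, +6 for every other letter.
On bloom: b(cons)+6=h, l(cons)+6=r, o(vowel)+2=q, o(vowel)+2=q, m(cons)+6=s.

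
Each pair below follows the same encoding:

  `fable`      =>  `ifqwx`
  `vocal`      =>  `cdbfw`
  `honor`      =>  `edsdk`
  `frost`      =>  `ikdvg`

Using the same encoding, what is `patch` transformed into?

f(5)→i(8) and a(0)→f(5) fit y≡11x+5 (mod 26); the inverse of 11 mod 26 is 19. This is an affine cipher: with a=0,…,z=25, each position x becomes (11x+5) mod 26.
For patch: p(15)→11·15+5≡14=o; a(0)→11·0+5≡5=f; t(19)→11·19+5≡6=g; c(2)→11·2+5≡1=b; h(7)→11·7+5≡4=e (all mod 26).

ofgbe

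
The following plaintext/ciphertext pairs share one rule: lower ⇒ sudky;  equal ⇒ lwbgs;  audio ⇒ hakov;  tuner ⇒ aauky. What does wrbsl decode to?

plume

Shifts by position in lower: pos 0: l→s (+7), pos 1: o→u (+6), pos 2: w→d (+7), pos 3: e→k (+6) — repeating every 2. A repeating key of period 2 is used — shifts +7, +6 over and over.
Undoing it on wrbsl: w−7=p, r−6=l, b−7=u, s−6=m, l−7=e.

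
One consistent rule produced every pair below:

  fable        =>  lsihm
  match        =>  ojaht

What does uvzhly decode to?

The output letters match the input read backwards, each shifted +7: fable reversed is elbaf. Two steps: reverse the string, then apply a Caesar shift of +7.
Reversing it on uvzhly: shift back: u−7=n, v−7=o, z−7=s, h−7=a, l−7=e, y−7=r → nosaer; then reverse → reason.

reason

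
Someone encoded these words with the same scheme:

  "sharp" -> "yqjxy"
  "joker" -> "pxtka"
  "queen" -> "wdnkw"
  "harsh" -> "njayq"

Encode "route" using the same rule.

Shifts by position in sharp: pos 0: s→y (+6), pos 1: h→q (+9), pos 2: a→j (+9), pos 3: r→x (+6), pos 4: p→y (+9) — repeating every 3. It's a Vigenère-style cipher with numeric key [6,9,9]: position i shifts by key[i mod 3].
Applying it to route: r+6=x, o+9=x, u+9=d, t+6=z, e+9=n.

xxdzn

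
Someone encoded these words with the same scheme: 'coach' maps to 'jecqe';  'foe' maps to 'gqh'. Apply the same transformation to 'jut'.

The output letters match the input read backwards, each shifted +2: coach reversed is hcaoc. The word is reversed, then every letter is shifted forward by 2.
Applying it to jut: reverse → tuj; then shift: t+2=v, u+2=w, j+2=l.

vwl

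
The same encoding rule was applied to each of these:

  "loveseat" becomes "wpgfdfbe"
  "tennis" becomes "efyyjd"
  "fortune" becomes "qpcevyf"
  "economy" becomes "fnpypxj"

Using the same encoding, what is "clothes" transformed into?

nwpesfd

The shift depends on letter class: consonant l→w is +11, but vowel o→p is +1. Vowels shift forward by 1 and consonants shift forward by 11.
For clothes: c(cons)+11=n, l(cons)+11=w, o(vowel)+1=p, t(cons)+11=e, h(cons)+11=s, e(vowel)+1=f, s(cons)+11=d.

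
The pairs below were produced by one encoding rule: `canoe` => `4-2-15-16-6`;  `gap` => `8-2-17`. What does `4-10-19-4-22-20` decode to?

circus

c is letter #3 and maps to 4: an offset of 1. Letters become their 1-based position plus 1 (so a→2, b→3, …).
Undoing it on 4-10-19-4-22-20: 4→(4−1)÷1=3=c, 10→(10−1)÷1=9=i, 19→(19−1)÷1=18=r, 4→(4−1)÷1=3=c, 22→(22−1)÷1=21=u, 20→(20−1)÷1=19=s.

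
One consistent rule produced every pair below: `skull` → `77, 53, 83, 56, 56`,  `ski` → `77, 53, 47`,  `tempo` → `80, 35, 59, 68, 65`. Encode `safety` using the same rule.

s(#19)→77 and k(#11)→53: differences scale by 3, so n = 3·pos + 20. With a=1..z=26, the number is 3·pos + 20.
On safety: s=19→77, a=1→23, f=6→38, e=5→35, t=20→80, y=25→95.

77, 23, 38, 35, 80, 95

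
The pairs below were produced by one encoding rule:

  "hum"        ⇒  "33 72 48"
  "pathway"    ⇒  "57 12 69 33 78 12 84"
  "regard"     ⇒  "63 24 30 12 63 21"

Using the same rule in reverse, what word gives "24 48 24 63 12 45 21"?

h(#8)→33 and u(#21)→72: differences scale by 3, so n = 3·pos + 9. With a=1..z=26, the number is 3·pos + 9.
Undoing it on 24 48 24 63 12 45 21: 24→(24−9)÷3=5=e, 48→(48−9)÷3=13=m, 24→(24−9)÷3=5=e, 63→(63−9)÷3=18=r, 12→(12−9)÷3=1=a, 45→(45−9)÷3=12=l, 21→(21−9)÷3=4=d.

emerald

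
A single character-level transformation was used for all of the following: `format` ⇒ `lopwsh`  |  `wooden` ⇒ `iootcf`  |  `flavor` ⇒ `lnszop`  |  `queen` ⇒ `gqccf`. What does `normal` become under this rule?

fopwsn

f(5)→l(11) and o(14)→o(14) fit y≡9x+18 (mod 26); the inverse of 9 mod 26 is 3. Treating letters as 0–25, the rule is x ↦ 9x + 18 (mod 26).
Applying it to normal: n(13)→9·13+18≡5=f; o(14)→9·14+18≡14=o; r(17)→9·17+18≡15=p; m(12)→9·12+18≡22=w; a(0)→9·0+18≡18=s; l(11)→9·11+18≡13=n (all mod 26).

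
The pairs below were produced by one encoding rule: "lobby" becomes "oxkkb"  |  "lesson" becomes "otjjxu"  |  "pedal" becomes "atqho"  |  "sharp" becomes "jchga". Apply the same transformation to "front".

wgxum

l(11)→o(14) and o(14)→x(23) fit y≡3x+7 (mod 26); the inverse of 3 mod 26 is 9. Treating letters as 0–25, the rule is x ↦ 3x + 7 (mod 26).
For front: f(5)→3·5+7≡22=w; r(17)→3·17+7≡6=g; o(14)→3·14+7≡23=x; n(13)→3·13+7≡20=u; t(19)→3·19+7≡12=m (all mod 26).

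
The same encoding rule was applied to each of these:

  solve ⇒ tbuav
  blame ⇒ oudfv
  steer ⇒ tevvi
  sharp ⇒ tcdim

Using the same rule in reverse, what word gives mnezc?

s(18)→t(19) and o(14)→b(1) fit y≡11x+3 (mod 26); the inverse of 11 mod 26 is 19. This is an affine cipher: with a=0,…,z=25, each position x becomes (11x+3) mod 26.
Reversing it on mnezc: m(12)→19·(12−3)≡15=p; n(13)→19·(13−3)≡8=i; e(4)→19·(4−3)≡19=t; z(25)→19·(25−3)≡2=c; c(2)→19·(2−3)≡7=h (all mod 26).

pitch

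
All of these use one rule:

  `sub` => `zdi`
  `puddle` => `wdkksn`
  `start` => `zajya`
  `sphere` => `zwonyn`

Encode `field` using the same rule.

The shift depends on letter class: consonant s→z is +7, but vowel u→d is +9. The rule splits by letter class: vowels +9, consonants +7.
For field: f(cons)+7=m, i(vowel)+9=r, e(vowel)+9=n, l(cons)+7=s, d(cons)+7=k.

mrnsk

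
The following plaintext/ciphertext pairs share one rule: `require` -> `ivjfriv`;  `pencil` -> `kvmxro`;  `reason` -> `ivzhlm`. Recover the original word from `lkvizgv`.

operate

This is the alphabet-reversal cipher (Atbash): a becomes z, b becomes y, etc.
Decoding lkvizgv: l↔o, k↔p, v↔e, i↔r, z↔a, g↔t, v↔e.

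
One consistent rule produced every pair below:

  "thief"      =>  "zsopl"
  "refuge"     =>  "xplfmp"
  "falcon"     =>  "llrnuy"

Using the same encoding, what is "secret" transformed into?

Shifts by position in thief: pos 0: t→z (+6), pos 1: h→s (+11), pos 2: i→o (+6), pos 3: e→p (+11) — repeating every 2. The shifts repeat in a cycle of length 2: positions 0,1,… shift by +6, +11, then the pattern repeats.
Applying it to secret: s+6=y, e+11=p, c+6=i, r+11=c, e+6=k, t+11=e.

ypicke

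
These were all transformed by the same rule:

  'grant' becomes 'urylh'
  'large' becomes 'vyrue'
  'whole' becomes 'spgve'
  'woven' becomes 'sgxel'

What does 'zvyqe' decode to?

g(6)→u(20) and r(17)→r(17) fit y≡21x+24 (mod 26); the inverse of 21 mod 26 is 5. Treating letters as 0–25, the rule is x ↦ 21x + 24 (mod 26).
Decoding zvyqe: z(25)→5·(25−24)≡5=f; v(21)→5·(21−24)≡11=l; y(24)→5·(24−24)≡0=a; q(16)→5·(16−24)≡12=m; e(4)→5·(4−24)≡4=e (all mod 26).

flame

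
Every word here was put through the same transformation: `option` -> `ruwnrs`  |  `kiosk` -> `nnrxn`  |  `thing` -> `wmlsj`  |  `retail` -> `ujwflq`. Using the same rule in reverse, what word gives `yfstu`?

Shifts by position in option: pos 0: o→r (+3), pos 1: p→u (+5), pos 2: t→w (+3), pos 3: i→n (+5) — repeating every 2. A repeating key of period 2 is used — shifts +3, +5 over and over.
Decoding yfstu: y−3=v, f−5=a, s−3=p, t−5=o, u−3=r.

vapor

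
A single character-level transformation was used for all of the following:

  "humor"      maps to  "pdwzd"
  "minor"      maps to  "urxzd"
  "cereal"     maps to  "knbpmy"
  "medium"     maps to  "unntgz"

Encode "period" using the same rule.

The shift increases by 1 at each position, starting from +8: 8, 9, 10, ….
On period: p+8=x, e+9=n, r+10=b, i+11=t, o+12=a, d+13=q.

xnbtaq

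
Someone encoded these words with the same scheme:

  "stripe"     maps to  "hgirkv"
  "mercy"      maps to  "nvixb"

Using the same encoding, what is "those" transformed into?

Each pair mirrors across the alphabet (s↔h, t↔g, r↔i): positions sum to 25. Letters are reflected about the middle of the alphabet (position → 25−position): Atbash.
For those: t↔g, h↔s, o↔l, s↔h, e↔v.

gslhv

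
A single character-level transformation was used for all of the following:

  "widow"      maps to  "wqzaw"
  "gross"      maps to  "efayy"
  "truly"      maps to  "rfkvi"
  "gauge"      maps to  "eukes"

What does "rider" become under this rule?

fqzsf

Treating letters as 0–25, the rule is x ↦ 19x + 20 (mod 26).
Applying it to rider: r(17)→19·17+20≡5=f; i(8)→19·8+20≡16=q; d(3)→19·3+20≡25=z; e(4)→19·4+20≡18=s; r(17)→19·17+20≡5=f (all mod 26).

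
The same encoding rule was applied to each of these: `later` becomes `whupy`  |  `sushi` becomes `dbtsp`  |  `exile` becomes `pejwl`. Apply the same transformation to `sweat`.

The shifts repeat in a cycle of length 3: positions 0,1,… shift by +11, +7, +1, then the pattern repeats.
For sweat: s+11=d, w+7=d, e+1=f, a+11=l, t+7=a.

ddfla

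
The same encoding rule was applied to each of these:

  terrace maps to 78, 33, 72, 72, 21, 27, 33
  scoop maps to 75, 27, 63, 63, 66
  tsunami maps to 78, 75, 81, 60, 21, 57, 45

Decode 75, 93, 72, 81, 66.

syrup

t(#20)→78 and e(#5)→33: differences scale by 3, so n = 3·pos + 18. With a=1..z=26, the number is 3·pos + 18.
Undoing it on 75, 93, 72, 81, 66: 75→(75−18)÷3=19=s, 93→(93−18)÷3=25=y, 72→(72−18)÷3=18=r, 81→(81−18)÷3=21=u, 66→(66−18)÷3=16=p.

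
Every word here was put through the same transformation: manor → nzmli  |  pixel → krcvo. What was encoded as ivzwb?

ready

Each letter is replaced by its mirror in the alphabet: a↔z, b↔y, c↔x, and so on (the Atbash cipher).
Undoing it on ivzwb: i↔r, v↔e, z↔a, w↔d, b↔y.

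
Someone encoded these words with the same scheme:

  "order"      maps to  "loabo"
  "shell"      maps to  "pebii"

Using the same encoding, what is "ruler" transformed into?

Compare letters: o→l is +23, r→o is +23, d→a is +23 — a constant shift. It's a constant shift of +23 (ROT23).
Applying it to ruler: r+23=o, u+23=r, l+23=i, e+23=b, r+23=o.

oribo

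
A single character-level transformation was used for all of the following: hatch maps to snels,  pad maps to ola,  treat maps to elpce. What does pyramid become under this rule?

The output letters match the input read backwards, each shifted +11: hatch reversed is hctah. Two steps: reverse the string, then apply a Caesar shift of +11.
On pyramid: reverse → dimaryp; then shift: d+11=o, i+11=t, m+11=x, a+11=l, r+11=c, y+11=j, p+11=a.

otxlcja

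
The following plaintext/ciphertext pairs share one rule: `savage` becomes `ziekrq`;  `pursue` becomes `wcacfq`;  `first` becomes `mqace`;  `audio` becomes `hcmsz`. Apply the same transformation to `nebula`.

Letter i (0-indexed) is shifted by i+7, so successive shifts are 7, 8, 9, ….
For nebula: n+7=u, e+8=m, b+9=k, u+10=e, l+11=w, a+12=m.

umkewm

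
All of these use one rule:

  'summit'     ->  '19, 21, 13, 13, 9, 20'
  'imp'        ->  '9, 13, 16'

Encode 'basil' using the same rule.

s is letter #19 and maps to 19: an offset of 0. Each letter is replaced by its alphabet position (a=1, b=2, …, z=26).
On basil: b=2→2, a=1→1, s=19→19, i=9→9, l=12→12.

2, 1, 19, 9, 12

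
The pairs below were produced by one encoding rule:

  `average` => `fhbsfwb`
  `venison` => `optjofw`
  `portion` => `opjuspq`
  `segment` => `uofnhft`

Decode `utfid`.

The output letters match the input read backwards, each shifted +1: average reversed is egareva. Read the word backwards and shift each letter +1.
Decoding utfid: shift back: u−1=t, t−1=s, f−1=e, i−1=h, d−1=c → tsehc; then reverse → chest.

chest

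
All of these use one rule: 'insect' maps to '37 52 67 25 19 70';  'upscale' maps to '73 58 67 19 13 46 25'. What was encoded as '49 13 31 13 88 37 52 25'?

magazine

i(#9)→37 and n(#14)→52: differences scale by 3, so n = 3·pos + 10. With a=1..z=26, the number is 3·pos + 10.
Reversing it on 49 13 31 13 88 37 52 25: 49→(49−10)÷3=13=m, 13→(13−10)÷3=1=a, 31→(31−10)÷3=7=g, 13→(13−10)÷3=1=a, 88→(88−10)÷3=26=z, 37→(37−10)÷3=9=i, 52→(52−10)÷3=14=n, 25→(25−10)÷3=5=e.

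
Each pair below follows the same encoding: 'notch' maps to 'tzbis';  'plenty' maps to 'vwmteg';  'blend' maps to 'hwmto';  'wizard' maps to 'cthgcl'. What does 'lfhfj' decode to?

Shifts by position in notch: pos 0: n→t (+6), pos 1: o→z (+11), pos 2: t→b (+8), pos 3: c→i (+6), pos 4: h→s (+11) — repeating every 3. A repeating key of period 3 is used — shifts +6, +11, +8 over and over.
Undoing it on lfhfj: l−6=f, f−11=u, h−8=z, f−6=z, j−11=y.

fuzzy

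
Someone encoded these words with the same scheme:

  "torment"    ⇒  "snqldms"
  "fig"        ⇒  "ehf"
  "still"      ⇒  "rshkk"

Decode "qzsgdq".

Compare letters: t→s is +25, o→n is +25, r→q is +25 — a constant shift. It's a constant shift of +25 (ROT25).
Decoding qzsgdq: q−25=r, z−25=a, s−25=t, g−25=h, d−25=e, q−25=r.

rather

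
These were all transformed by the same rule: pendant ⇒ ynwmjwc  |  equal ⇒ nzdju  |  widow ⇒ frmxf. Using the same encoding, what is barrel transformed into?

Compare letters: p→y is +9, e→n is +9, n→w is +9 — a constant shift. This is a Caesar cipher with shift 9.
On barrel: b+9=k, a+9=j, r+9=a, r+9=a, e+9=n, l+9=u.

kjaanu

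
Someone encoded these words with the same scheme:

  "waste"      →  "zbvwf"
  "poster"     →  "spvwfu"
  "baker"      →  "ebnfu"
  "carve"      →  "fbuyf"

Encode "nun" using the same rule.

qvq

The shift depends on letter class: consonant w→z is +3, but vowel a→b is +1. The rule splits by letter class: vowels +1, consonants +3.
On nun: n(cons)+3=q, u(vowel)+1=v, n(cons)+3=q.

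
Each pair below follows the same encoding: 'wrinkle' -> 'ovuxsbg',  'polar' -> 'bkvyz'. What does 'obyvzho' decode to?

The output letters match the input read backwards, each shifted +10: wrinkle reversed is elknirw. Read the word backwards and shift each letter +10.
Undoing it on obyvzho: shift back: o−10=e, b−10=r, y−10=o, v−10=l, z−10=p, h−10=x, o−10=e → erolpxe; then reverse → explore.

explore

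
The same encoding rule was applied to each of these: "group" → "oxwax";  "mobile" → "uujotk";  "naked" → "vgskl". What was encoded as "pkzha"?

herbs

Shifts by position in group: pos 0: g→o (+8), pos 1: r→x (+6), pos 2: o→w (+8), pos 3: u→a (+6) — repeating every 2. It's a Vigenère-style cipher with numeric key [8,6]: position i shifts by key[i mod 2].
Decoding pkzha: p−8=h, k−6=e, z−8=r, h−6=b, a−8=s.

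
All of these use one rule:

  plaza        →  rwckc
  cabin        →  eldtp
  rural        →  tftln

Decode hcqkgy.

frozen

Shifts by position in plaza: pos 0: p→r (+2), pos 1: l→w (+11), pos 2: a→c (+2), pos 3: z→k (+11) — repeating every 2. A repeating key of period 2 is used — shifts +2, +11 over and over.
Reversing it on hcqkgy: h−2=f, c−11=r, q−2=o, k−11=z, g−2=e, y−11=n.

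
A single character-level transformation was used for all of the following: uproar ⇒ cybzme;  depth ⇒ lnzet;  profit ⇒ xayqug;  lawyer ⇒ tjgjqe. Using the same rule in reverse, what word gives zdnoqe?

Letter i (0-indexed) is shifted by i+8, so successive shifts are 8, 9, 10, ….
Reversing it on zdnoqe: z−8=r, d−9=u, n−10=d, o−11=d, q−12=e, e−13=r.

rudder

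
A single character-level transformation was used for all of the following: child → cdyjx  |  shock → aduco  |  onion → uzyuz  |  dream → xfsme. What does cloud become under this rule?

c(2)→c(2) and h(7)→d(3) fit y≡21x+12 (mod 26); the inverse of 21 mod 26 is 5. Treating letters as 0–25, the rule is x ↦ 21x + 12 (mod 26).
On cloud: c(2)→21·2+12≡2=c; l(11)→21·11+12≡9=j; o(14)→21·14+12≡20=u; u(20)→21·20+12≡16=q; d(3)→21·3+12≡23=x (all mod 26).

cjuqx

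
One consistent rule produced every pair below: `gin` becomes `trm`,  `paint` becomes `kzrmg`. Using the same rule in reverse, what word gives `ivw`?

red

Each pair mirrors across the alphabet (g↔t, i↔r, n↔m): positions sum to 25. Letters are reflected about the middle of the alphabet (position → 25−position): Atbash.
Undoing it on ivw: i↔r, v↔e, w↔d.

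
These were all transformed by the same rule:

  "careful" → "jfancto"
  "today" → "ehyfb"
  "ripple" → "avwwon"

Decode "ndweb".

This is an affine cipher: with a=0,…,z=25, each position x becomes (15x+5) mod 26.
Reversing it on ndweb: n(13)→7·(13−5)≡4=e; d(3)→7·(3−5)≡12=m; w(22)→7·(22−5)≡15=p; e(4)→7·(4−5)≡19=t; b(1)→7·(1−5)≡24=y (all mod 26).

empty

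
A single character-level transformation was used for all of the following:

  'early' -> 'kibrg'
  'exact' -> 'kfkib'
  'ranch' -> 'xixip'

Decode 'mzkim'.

grace

Shifts by position in early: pos 0: e→k (+6), pos 1: a→i (+8), pos 2: r→b (+10), pos 3: l→r (+6), pos 4: y→g (+8) — repeating every 3. The shifts repeat in a cycle of length 3: positions 0,1,… shift by +6, +8, +10, then the pattern repeats.
Reversing it on mzkim: m−6=g, z−8=r, k−10=a, i−6=c, m−8=e.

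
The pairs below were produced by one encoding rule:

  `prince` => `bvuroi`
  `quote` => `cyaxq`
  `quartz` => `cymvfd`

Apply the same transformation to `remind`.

diymzh

Shifts by position in prince: pos 0: p→b (+12), pos 1: r→v (+4), pos 2: i→u (+12), pos 3: n→r (+4) — repeating every 2. The shifts repeat in a cycle of length 2: positions 0,1,… shift by +12, +4, then the pattern repeats.
On remind: r+12=d, e+4=i, m+12=y, i+4=m, n+12=z, d+4=h.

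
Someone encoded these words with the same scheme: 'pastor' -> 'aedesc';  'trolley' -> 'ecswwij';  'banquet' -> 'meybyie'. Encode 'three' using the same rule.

escii

The shift depends on letter class: consonant p→a is +11, but vowel a→e is +4. Two shifts are in play — +4 for a/e/i/o/u, +11 for every other letter.
For three: t(cons)+11=e, h(cons)+11=s, r(cons)+11=c, e(vowel)+4=i, e(vowel)+4=i.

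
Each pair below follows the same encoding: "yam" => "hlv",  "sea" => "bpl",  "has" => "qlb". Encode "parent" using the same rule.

Vowels shift forward by 11 and consonants shift forward by 9.
Applying it to parent: p(cons)+9=y, a(vowel)+11=l, r(cons)+9=a, e(vowel)+11=p, n(cons)+9=w, t(cons)+9=c.

ylapwc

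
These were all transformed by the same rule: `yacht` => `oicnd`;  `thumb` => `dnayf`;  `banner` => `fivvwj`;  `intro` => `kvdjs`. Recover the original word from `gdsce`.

stock

y(24)→o(14) and a(0)→i(8) fit y≡23x+8 (mod 26); the inverse of 23 mod 26 is 17. Treating letters as 0–25, the rule is x ↦ 23x + 8 (mod 26).
Undoing it on gdsce: g(6)→17·(6−8)≡18=s; d(3)→17·(3−8)≡19=t; s(18)→17·(18−8)≡14=o; c(2)→17·(2−8)≡2=c; e(4)→17·(4−8)≡10=k (all mod 26).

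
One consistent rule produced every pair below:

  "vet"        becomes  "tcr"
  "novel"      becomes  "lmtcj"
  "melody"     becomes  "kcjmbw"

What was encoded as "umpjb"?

Compare letters: v→t is +24, e→c is +24, t→r is +24 — a constant shift. It's a constant shift of +24 (ROT24).
Decoding umpjb: u−24=w, m−24=o, p−24=r, j−24=l, b−24=d.

world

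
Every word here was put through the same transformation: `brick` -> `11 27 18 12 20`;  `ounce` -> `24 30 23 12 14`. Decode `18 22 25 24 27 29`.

import

b is letter #2 and maps to 11: an offset of 9. Letters become their 1-based position plus 9 (so a→10, b→11, …).
Reversing it on 18 22 25 24 27 29: 18→(18−9)÷1=9=i, 22→(22−9)÷1=13=m, 25→(25−9)÷1=16=p, 24→(24−9)÷1=15=o, 27→(27−9)÷1=18=r, 29→(29−9)÷1=20=t.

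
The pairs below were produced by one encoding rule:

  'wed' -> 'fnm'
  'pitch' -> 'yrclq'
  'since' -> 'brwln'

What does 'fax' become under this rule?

Compare letters: w→f is +9, e→n is +9, d→m is +9 — a constant shift. Every letter moves 9 places later in the alphabet, wrapping around z→a.
For fax: f+9=o, a+9=j, x+9=g.

ojg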